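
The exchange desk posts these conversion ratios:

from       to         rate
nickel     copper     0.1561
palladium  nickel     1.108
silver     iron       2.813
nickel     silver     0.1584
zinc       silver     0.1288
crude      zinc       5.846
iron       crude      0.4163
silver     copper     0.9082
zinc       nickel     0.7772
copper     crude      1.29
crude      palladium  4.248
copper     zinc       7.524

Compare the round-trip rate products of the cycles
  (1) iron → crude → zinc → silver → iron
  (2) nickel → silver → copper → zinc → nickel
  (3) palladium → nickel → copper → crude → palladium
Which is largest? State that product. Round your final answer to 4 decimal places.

0.9478

(1) 0.4163 × 5.846 × 0.1288 × 2.813 = 0.88176
(2) 0.1584 × 0.9082 × 7.524 × 0.7772 = 0.84124
(3) 1.108 × 0.1561 × 1.29 × 4.248 = 0.94780
Highest is cycle (3) at 0.9478 (≤1, no arbitrage).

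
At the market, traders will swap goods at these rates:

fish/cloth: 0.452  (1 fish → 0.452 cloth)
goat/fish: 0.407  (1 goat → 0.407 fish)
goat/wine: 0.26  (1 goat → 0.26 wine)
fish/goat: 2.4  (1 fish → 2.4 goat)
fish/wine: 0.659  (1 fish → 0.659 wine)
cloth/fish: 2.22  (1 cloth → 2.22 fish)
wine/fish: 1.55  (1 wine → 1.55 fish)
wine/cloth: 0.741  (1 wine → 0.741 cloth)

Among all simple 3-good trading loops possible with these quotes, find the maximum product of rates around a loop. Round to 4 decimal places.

wine→cloth→fish→wine: 0.741 × 2.22 × 0.659 = 1.08407
wine→fish→goat→wine: 1.55 × 2.4 × 0.26 = 0.96720
Maximum is wine→cloth→fish→wine at 1.0841; arbitrage exists.

1.0841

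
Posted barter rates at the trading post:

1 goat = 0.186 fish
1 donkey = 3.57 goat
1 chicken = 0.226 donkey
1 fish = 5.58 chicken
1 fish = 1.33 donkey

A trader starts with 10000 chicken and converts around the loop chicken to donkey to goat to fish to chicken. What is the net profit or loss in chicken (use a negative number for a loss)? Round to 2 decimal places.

10000 chicken × 0.226 = 2260 donkey
2260 donkey × 3.57 = 8068.2 goat
8068.2 goat × 0.186 = 1500.6852 fish
1500.6852 fish × 5.58 = 8373.823416 chicken
Net change: 8373.823416 − 10000 = -1626.176584 chicken

-1626.18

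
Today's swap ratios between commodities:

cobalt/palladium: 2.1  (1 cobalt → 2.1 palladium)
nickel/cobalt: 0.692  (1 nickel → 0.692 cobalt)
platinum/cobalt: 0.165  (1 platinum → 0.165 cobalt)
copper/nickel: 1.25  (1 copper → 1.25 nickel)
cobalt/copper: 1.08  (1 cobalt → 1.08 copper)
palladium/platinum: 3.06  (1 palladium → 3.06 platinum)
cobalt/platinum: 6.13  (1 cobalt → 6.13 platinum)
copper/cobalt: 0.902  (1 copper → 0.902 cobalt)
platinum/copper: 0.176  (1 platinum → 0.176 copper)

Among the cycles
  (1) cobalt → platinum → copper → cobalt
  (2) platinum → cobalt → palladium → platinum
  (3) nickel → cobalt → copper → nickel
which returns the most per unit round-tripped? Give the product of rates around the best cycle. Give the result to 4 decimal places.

1.0603

(1) 6.13 × 0.176 × 0.902 = 0.97315
(2) 0.165 × 2.1 × 3.06 = 1.06029
(3) 0.692 × 1.08 × 1.25 = 0.93420
Highest is cycle (2) at 1.0603 (>1, arbitrage).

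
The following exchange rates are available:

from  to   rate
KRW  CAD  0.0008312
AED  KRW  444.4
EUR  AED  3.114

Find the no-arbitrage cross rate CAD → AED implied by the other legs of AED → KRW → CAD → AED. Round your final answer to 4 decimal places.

2.7072

Known legs of the cycle: 444.4 × 0.0008312 = 0.36938528
For no arbitrage the full-cycle product must be 1, so the missing rate is 1 / 0.36938528 ≈ 2.707200.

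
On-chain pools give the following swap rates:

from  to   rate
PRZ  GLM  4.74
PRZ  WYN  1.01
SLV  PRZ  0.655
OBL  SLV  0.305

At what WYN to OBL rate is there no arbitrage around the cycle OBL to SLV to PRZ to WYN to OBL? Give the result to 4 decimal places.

4.9561

Known legs of the cycle: 0.305 × 0.655 × 1.01 = 0.20177275
For no arbitrage the full-cycle product must be 1, so the missing rate is 1 / 0.20177275 ≈ 4.956071.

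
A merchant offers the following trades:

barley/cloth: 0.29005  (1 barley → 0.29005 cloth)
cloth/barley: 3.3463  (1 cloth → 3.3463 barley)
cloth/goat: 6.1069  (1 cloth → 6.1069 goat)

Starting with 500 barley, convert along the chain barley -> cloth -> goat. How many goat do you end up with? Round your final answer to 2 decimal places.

885.65

500 barley × 0.29005 = 145.025 cloth
145.025 cloth × 6.1069 = 885.6531725 goat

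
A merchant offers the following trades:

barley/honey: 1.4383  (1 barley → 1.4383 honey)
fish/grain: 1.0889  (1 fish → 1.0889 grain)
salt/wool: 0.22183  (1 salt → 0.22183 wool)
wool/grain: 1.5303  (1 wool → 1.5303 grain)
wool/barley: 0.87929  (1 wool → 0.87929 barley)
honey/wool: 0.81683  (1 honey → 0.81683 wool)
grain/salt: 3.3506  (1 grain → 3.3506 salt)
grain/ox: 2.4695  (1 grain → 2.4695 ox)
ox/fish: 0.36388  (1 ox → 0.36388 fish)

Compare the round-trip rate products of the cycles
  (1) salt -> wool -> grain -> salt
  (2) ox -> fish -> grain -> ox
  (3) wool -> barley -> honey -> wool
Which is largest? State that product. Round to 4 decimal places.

1.1374

(1) 0.22183 × 1.5303 × 3.3506 = 1.13742
(2) 0.36388 × 1.0889 × 2.4695 = 0.97849
(3) 0.87929 × 1.4383 × 0.81683 = 1.03303
Highest is cycle (1) at 1.1374 (>1, arbitrage).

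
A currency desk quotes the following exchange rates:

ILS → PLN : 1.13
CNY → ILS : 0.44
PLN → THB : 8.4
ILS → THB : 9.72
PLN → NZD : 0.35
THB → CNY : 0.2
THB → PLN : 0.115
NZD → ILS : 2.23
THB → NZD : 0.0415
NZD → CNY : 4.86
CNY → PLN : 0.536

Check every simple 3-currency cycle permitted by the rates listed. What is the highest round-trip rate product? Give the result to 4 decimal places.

NZD→CNY→PLN→NZD: 4.86 × 0.536 × 0.35 = 0.91174
THB→CNY→PLN→THB: 0.2 × 0.536 × 8.4 = 0.90048
NZD→ILS→THB→NZD: 2.23 × 9.72 × 0.0415 = 0.89954
NZD→ILS→PLN→NZD: 2.23 × 1.13 × 0.35 = 0.88197
THB→CNY→ILS→THB: 0.2 × 0.44 × 9.72 = 0.85536
Maximum is NZD→CNY→PLN→NZD at 0.9117; no arbitrage — every cycle loses value.

0.9117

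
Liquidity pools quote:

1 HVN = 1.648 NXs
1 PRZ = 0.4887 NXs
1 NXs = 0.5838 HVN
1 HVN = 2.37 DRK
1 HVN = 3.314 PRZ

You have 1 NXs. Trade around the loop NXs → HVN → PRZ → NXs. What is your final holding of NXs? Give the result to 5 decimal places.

1 NXs × 0.5838 = 0.5838 HVN
0.5838 HVN × 3.314 = 1.9347132 PRZ
1.9347132 PRZ × 0.4887 = 0.94549434084 NXs

0.94549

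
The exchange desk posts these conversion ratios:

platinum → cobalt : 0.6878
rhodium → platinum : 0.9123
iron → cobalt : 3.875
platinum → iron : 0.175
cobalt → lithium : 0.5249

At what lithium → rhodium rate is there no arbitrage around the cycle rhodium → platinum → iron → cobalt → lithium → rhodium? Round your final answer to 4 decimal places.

Known legs of the cycle: 0.9123 × 0.175 × 3.875 × 0.5249 = 0.32473118934375
For no arbitrage the full-cycle product must be 1, so the missing rate is 1 / 0.32473118934375 ≈ 3.079470.

3.0795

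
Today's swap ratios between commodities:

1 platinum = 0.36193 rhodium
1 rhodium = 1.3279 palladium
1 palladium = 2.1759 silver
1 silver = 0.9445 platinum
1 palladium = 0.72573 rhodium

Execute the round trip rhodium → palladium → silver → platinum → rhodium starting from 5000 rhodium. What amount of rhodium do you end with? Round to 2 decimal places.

4938.57

5000 rhodium × 1.3279 = 6639.5 palladium
6639.5 palladium × 2.1759 = 14446.88805 silver
14446.88805 silver × 0.9445 = 13645.085763225 platinum
13645.085763225 platinum × 0.36193 = 4938.56589028402425 rhodium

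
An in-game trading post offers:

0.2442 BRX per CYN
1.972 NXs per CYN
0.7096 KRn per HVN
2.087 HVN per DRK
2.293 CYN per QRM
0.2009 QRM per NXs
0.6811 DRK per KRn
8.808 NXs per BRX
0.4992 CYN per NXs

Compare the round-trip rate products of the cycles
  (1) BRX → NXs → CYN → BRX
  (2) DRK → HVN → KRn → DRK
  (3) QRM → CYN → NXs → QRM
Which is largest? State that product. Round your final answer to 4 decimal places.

1.0737

(1) 8.808 × 0.4992 × 0.2442 = 1.07374
(2) 2.087 × 0.7096 × 0.6811 = 1.00866
(3) 2.293 × 1.972 × 0.2009 = 0.90843
Highest is cycle (1) at 1.0737 (>1, arbitrage).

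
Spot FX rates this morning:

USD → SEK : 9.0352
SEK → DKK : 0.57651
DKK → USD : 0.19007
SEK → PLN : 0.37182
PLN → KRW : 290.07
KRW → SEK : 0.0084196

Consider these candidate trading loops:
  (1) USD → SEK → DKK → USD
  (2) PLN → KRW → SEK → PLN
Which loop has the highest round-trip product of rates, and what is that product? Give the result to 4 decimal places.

0.9901

(1) 9.0352 × 0.57651 × 0.19007 = 0.99005
(2) 290.07 × 0.0084196 × 0.37182 = 0.90809
Highest is cycle (1) at 0.9901 (≤1, no arbitrage).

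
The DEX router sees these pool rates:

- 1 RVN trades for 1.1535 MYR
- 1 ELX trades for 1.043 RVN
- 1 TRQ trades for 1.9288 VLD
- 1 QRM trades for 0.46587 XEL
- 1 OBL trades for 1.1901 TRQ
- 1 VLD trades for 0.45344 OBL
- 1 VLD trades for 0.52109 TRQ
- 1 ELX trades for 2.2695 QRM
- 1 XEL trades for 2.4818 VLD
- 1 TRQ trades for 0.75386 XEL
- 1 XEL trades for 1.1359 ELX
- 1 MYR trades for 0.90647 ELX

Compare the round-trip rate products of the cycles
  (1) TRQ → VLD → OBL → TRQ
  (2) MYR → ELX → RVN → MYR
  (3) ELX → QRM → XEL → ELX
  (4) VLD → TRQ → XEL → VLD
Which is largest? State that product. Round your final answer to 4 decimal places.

(1) 1.9288 × 0.45344 × 1.1901 = 1.04086
(2) 0.90647 × 1.043 × 1.1535 = 1.09057
(3) 2.2695 × 0.46587 × 1.1359 = 1.20098
(4) 0.52109 × 0.75386 × 2.4818 = 0.97492
Highest is cycle (3) at 1.2010 (>1, arbitrage).

1.2010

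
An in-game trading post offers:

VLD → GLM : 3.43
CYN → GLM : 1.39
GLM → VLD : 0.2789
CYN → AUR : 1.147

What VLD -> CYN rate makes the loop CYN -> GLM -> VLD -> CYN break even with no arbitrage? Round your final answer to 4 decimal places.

Known legs of the cycle: 1.39 × 0.2789 = 0.387671
For no arbitrage the full-cycle product must be 1, so the missing rate is 1 / 0.387671 ≈ 2.579507.

2.5795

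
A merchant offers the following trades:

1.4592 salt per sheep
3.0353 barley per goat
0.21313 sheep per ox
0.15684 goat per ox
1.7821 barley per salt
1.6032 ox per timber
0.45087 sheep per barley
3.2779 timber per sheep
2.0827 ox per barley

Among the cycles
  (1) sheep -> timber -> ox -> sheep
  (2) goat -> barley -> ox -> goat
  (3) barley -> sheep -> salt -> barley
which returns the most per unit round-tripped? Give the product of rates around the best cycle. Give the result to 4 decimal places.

1.1725

(1) 3.2779 × 1.6032 × 0.21313 = 1.12003
(2) 3.0353 × 2.0827 × 0.15684 = 0.99148
(3) 0.45087 × 1.4592 × 1.7821 = 1.17246
Highest is cycle (3) at 1.1725 (>1, arbitrage).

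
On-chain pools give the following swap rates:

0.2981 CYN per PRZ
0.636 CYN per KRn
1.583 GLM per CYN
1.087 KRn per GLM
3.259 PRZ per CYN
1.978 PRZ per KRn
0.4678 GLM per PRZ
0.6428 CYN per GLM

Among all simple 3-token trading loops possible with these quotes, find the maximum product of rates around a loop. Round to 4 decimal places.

GLM→KRn→CYN→GLM: 1.087 × 0.636 × 1.583 = 1.09438
PRZ→GLM→KRn→PRZ: 0.4678 × 1.087 × 1.978 = 1.00581
PRZ→GLM→CYN→PRZ: 0.4678 × 0.6428 × 3.259 = 0.97999
Maximum is GLM→KRn→CYN→GLM at 1.0944; arbitrage exists.

1.0944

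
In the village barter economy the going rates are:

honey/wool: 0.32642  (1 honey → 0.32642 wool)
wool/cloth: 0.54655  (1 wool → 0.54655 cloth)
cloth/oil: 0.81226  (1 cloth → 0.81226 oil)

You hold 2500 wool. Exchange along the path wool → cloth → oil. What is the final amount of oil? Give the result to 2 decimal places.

1109.85

2500 wool × 0.54655 = 1366.375 cloth
1366.375 cloth × 0.81226 = 1109.8517575 oil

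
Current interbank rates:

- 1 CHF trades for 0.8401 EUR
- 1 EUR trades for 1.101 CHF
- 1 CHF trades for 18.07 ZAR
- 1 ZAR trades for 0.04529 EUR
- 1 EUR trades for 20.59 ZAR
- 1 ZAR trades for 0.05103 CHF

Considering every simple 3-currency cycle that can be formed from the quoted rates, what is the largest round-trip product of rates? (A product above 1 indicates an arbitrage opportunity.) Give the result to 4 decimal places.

CHF→ZAR→EUR→CHF: 18.07 × 0.04529 × 1.101 = 0.90105
CHF→EUR→ZAR→CHF: 0.8401 × 20.59 × 0.05103 = 0.88270
Maximum is CHF→ZAR→EUR→CHF at 0.9010; no arbitrage — every cycle loses value.

0.9010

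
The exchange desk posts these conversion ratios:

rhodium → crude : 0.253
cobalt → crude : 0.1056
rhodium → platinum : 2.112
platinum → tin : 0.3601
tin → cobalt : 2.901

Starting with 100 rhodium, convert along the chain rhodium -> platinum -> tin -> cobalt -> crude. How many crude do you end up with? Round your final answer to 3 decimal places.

100 rhodium × 2.112 = 211.2 platinum
211.2 platinum × 0.3601 = 76.05312 tin
76.05312 tin × 2.901 = 220.63010112 cobalt
220.63010112 cobalt × 0.1056 = 23.298538678272 crude

23.299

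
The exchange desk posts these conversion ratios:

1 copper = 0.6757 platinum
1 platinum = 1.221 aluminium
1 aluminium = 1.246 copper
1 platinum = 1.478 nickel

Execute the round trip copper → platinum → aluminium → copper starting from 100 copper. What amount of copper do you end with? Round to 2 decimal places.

102.80

100 copper × 0.6757 = 67.57 platinum
67.57 platinum × 1.221 = 82.50297 aluminium
82.50297 aluminium × 1.246 = 102.79870062 copper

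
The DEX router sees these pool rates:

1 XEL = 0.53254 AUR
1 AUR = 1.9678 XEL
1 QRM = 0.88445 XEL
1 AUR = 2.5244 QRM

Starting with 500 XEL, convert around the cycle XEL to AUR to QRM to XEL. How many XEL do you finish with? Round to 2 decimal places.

500 XEL × 0.53254 = 266.27 AUR
266.27 AUR × 2.5244 = 672.171988 QRM
672.171988 QRM × 0.88445 = 594.5025147866 XEL

594.50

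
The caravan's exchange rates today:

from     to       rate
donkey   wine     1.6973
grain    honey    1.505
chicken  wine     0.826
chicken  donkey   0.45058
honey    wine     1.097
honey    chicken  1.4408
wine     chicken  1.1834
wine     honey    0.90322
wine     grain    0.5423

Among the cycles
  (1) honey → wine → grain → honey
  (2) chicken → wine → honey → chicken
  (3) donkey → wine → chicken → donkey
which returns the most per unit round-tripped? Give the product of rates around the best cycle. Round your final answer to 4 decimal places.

1.0749

(1) 1.097 × 0.5423 × 1.505 = 0.89533
(2) 0.826 × 0.90322 × 1.4408 = 1.07492
(3) 1.6973 × 1.1834 × 0.45058 = 0.90503
Highest is cycle (2) at 1.0749 (>1, arbitrage).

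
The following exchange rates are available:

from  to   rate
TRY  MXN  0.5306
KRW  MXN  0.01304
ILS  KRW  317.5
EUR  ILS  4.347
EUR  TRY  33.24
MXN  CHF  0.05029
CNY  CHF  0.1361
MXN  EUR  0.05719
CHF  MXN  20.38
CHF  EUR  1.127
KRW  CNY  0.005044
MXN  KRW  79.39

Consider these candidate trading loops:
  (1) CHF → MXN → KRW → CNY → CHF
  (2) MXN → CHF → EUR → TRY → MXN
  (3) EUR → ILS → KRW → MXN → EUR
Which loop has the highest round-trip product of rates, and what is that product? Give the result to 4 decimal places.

1.1107

(1) 20.38 × 79.39 × 0.005044 × 0.1361 = 1.11072
(2) 0.05029 × 1.127 × 33.24 × 0.5306 = 0.99962
(3) 4.347 × 317.5 × 0.01304 × 0.05719 = 1.02927
Highest is cycle (1) at 1.1107 (>1, arbitrage).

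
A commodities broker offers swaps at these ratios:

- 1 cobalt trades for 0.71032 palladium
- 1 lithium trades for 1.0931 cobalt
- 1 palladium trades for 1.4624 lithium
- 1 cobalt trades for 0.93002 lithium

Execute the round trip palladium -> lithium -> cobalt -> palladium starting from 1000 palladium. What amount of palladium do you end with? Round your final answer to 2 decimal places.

1000 palladium × 1.4624 = 1462.4 lithium
1462.4 lithium × 1.0931 = 1598.54944 cobalt
1598.54944 cobalt × 0.71032 = 1135.4816382208 palladium

1135.48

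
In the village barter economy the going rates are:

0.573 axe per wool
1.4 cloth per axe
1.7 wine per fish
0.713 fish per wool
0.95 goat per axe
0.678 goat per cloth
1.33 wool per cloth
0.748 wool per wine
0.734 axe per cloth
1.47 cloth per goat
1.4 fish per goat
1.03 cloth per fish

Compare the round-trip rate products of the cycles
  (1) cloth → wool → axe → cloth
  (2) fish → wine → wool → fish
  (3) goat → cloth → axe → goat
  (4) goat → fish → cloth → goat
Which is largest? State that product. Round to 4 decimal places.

(1) 1.33 × 0.573 × 1.4 = 1.06693
(2) 1.7 × 0.748 × 0.713 = 0.90665
(3) 1.47 × 0.734 × 0.95 = 1.02503
(4) 1.4 × 1.03 × 0.678 = 0.97768
Highest is cycle (1) at 1.0669 (>1, arbitrage).

1.0669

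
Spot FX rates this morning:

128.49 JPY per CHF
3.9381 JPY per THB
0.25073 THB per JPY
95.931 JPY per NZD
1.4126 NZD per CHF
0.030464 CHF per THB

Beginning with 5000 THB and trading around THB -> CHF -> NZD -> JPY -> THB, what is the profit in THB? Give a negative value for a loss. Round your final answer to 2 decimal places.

5000 THB × 0.030464 = 152.32 CHF
152.32 CHF × 1.4126 = 215.167232 NZD
215.167232 NZD × 95.931 = 20641.207732992 JPY
20641.207732992 JPY × 0.25073 = 5175.37001489308416 THB
Net change: 5175.37001489308416 − 5000 = 175.37001489308416 THB

175.37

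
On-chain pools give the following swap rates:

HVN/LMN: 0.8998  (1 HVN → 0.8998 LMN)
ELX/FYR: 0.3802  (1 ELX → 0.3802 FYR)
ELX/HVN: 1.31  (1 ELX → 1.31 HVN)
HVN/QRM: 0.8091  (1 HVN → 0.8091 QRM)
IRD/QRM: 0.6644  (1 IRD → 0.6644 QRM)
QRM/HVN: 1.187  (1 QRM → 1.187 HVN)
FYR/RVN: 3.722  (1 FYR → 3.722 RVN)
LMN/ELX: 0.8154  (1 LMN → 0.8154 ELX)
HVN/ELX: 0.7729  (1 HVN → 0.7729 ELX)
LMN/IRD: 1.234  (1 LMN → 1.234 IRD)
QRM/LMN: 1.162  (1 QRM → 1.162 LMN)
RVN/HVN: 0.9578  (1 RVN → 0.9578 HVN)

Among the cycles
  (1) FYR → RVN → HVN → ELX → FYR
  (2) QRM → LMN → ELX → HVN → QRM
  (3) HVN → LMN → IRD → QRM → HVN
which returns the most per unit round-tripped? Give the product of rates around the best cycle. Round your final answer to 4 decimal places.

1.0476

(1) 3.722 × 0.9578 × 0.7729 × 0.3802 = 1.04758
(2) 1.162 × 0.8154 × 1.31 × 0.8091 = 1.00427
(3) 0.8998 × 1.234 × 0.6644 × 1.187 = 0.87567
Highest is cycle (1) at 1.0476 (>1, arbitrage).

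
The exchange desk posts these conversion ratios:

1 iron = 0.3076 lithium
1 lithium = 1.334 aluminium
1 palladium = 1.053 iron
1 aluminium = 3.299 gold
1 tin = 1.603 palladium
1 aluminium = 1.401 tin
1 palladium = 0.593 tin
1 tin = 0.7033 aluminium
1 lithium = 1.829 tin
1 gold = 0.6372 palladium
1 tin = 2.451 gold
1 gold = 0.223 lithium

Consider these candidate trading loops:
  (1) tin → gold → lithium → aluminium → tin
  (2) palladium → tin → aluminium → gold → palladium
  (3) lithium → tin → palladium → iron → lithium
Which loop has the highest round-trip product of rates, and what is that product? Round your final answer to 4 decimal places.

(1) 2.451 × 0.223 × 1.334 × 1.401 = 1.02151
(2) 0.593 × 0.7033 × 3.299 × 0.6372 = 0.87670
(3) 1.829 × 1.603 × 1.053 × 0.3076 = 0.94965
Highest is cycle (1) at 1.0215 (>1, arbitrage).

1.0215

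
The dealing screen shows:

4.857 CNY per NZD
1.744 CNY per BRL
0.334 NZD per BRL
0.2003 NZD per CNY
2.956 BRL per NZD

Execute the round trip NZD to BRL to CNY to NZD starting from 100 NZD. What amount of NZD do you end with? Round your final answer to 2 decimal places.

100 NZD × 2.956 = 295.6 BRL
295.6 BRL × 1.744 = 515.5264 CNY
515.5264 CNY × 0.2003 = 103.25993792 NZD

103.26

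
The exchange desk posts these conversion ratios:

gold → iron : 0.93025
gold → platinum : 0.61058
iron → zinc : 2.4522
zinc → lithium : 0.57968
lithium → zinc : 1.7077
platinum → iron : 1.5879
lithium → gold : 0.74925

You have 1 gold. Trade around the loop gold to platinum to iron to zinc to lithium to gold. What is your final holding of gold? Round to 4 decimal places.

1.0326

1 gold × 0.61058 = 0.61058 platinum
0.61058 platinum × 1.5879 = 0.969539982 iron
0.969539982 iron × 2.4522 = 2.3775059438604 zinc
2.3775059438604 zinc × 0.57968 = 1.378192645536996672 lithium
1.378192645536996672 lithium × 0.74925 = 1.032610839668594756496 gold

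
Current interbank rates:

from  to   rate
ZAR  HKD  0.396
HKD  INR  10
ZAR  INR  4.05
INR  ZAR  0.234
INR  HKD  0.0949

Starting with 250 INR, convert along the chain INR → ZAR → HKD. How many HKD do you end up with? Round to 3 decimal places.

23.166

250 INR × 0.234 = 58.5 ZAR
58.5 ZAR × 0.396 = 23.166 HKD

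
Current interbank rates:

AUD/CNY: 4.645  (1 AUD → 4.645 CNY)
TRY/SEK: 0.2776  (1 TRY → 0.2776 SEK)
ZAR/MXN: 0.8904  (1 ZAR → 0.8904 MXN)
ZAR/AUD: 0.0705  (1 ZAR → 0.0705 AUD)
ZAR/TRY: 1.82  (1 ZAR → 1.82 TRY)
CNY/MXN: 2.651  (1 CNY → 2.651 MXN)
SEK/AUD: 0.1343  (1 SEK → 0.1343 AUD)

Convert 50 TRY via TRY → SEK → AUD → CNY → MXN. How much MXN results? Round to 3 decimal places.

50 TRY × 0.2776 = 13.88 SEK
13.88 SEK × 0.1343 = 1.864084 AUD
1.864084 AUD × 4.645 = 8.65867018 CNY
8.65867018 CNY × 2.651 = 22.95413464718 MXN

22.954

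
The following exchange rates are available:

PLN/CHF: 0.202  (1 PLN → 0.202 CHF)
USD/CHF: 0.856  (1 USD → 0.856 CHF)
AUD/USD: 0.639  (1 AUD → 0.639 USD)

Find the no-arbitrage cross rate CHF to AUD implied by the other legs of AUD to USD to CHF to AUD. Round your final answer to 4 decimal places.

1.8282

Known legs of the cycle: 0.639 × 0.856 = 0.546984
For no arbitrage the full-cycle product must be 1, so the missing rate is 1 / 0.546984 ≈ 1.828207.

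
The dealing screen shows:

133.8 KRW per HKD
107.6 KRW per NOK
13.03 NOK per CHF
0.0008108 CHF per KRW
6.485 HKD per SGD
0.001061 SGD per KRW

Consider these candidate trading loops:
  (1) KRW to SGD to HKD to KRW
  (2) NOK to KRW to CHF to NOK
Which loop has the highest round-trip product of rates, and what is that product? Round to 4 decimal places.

(1) 0.001061 × 6.485 × 133.8 = 0.92062
(2) 107.6 × 0.0008108 × 13.03 = 1.13676
Highest is cycle (2) at 1.1368 (>1, arbitrage).

1.1368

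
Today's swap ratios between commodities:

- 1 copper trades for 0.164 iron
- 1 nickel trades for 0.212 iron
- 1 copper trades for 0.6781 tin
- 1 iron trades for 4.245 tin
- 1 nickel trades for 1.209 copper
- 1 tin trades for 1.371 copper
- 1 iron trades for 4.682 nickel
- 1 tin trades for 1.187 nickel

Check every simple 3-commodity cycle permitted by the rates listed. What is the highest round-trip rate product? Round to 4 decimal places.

iron→tin→nickel→iron: 4.245 × 1.187 × 0.212 = 1.06823
nickel→copper→tin→nickel: 1.209 × 0.6781 × 1.187 = 0.97313
iron→tin→copper→iron: 4.245 × 1.371 × 0.164 = 0.95446
iron→nickel→copper→iron: 4.682 × 1.209 × 0.164 = 0.92833
Maximum is iron→tin→nickel→iron at 1.0682; arbitrage exists.

1.0682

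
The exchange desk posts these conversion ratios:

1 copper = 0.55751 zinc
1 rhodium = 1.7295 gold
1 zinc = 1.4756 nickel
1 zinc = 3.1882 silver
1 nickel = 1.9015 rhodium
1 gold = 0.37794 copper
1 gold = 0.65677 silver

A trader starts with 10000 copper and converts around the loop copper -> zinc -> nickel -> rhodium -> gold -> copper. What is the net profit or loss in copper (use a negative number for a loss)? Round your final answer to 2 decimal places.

10000 copper × 0.55751 = 5575.1 zinc
5575.1 zinc × 1.4756 = 8226.61756 nickel
8226.61756 nickel × 1.9015 = 15642.91329034 rhodium
15642.91329034 rhodium × 1.7295 = 27054.41853564303 gold
27054.41853564303 gold × 0.37794 = 10224.9469413609267582 copper
Net change: 10224.9469413609267582 − 10000 = 224.9469413609267582 copper

224.95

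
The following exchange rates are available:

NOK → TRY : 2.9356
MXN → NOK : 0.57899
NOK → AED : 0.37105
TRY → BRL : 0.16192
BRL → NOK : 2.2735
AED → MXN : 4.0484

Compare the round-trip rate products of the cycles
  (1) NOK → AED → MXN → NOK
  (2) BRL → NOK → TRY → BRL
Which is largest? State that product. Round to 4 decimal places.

(1) 0.37105 × 4.0484 × 0.57899 = 0.86973
(2) 2.2735 × 2.9356 × 0.16192 = 1.08067
Highest is cycle (2) at 1.0807 (>1, arbitrage).

1.0807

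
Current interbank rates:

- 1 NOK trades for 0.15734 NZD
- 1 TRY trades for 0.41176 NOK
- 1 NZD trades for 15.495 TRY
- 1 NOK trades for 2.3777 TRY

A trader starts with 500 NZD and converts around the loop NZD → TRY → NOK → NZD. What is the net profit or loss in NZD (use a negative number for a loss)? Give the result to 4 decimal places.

1.9320

500 NZD × 15.495 = 7747.5 TRY
7747.5 TRY × 0.41176 = 3190.1106 NOK
3190.1106 NOK × 0.15734 = 501.932001804 NZD
Net change: 501.932001804 − 500 = 1.932001804 NZD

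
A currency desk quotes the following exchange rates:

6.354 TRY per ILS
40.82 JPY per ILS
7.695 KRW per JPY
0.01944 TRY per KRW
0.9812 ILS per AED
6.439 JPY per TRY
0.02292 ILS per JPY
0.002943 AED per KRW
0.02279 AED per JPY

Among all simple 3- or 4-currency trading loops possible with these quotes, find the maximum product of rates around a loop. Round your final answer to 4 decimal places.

0.9632

KRW→TRY→JPY→KRW: 0.01944 × 6.439 × 7.695 = 0.96322
ILS→TRY→JPY→ILS: 6.354 × 6.439 × 0.02292 = 0.93774
ILS→TRY→JPY→AED→ILS: 6.354 × 6.439 × 0.02279 × 0.9812 = 0.91489
ILS→JPY→AED→ILS: 40.82 × 0.02279 × 0.9812 = 0.91280
KRW→AED→ILS→JPY→KRW: 0.002943 × 0.9812 × 40.82 × 7.695 = 0.90705
Maximum is KRW→TRY→JPY→KRW at 0.9632; no arbitrage — every cycle loses value.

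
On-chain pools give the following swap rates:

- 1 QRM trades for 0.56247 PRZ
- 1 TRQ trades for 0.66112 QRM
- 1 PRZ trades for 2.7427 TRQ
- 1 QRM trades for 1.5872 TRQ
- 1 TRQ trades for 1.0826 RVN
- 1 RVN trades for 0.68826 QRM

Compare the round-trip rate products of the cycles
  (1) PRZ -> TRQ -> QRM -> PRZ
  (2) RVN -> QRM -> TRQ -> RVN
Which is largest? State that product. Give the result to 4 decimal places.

1.1826

(1) 2.7427 × 0.66112 × 0.56247 = 1.01990
(2) 0.68826 × 1.5872 × 1.0826 = 1.18264
Highest is cycle (2) at 1.1826 (>1, arbitrage).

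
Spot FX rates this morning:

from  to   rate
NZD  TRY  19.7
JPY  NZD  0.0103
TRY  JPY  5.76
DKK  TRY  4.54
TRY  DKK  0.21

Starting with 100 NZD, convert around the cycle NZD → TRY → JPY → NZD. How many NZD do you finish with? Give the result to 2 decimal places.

100 NZD × 19.7 = 1970 TRY
1970 TRY × 5.76 = 11347.2 JPY
11347.2 JPY × 0.0103 = 116.87616 NZD

116.88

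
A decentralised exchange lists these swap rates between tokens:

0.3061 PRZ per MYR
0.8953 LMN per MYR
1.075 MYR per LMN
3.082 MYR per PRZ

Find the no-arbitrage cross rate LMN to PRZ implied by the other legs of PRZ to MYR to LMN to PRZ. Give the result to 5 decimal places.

Known legs of the cycle: 3.082 × 0.8953 = 2.7593146
For no arbitrage the full-cycle product must be 1, so the missing rate is 1 / 2.7593146 ≈ 0.3624088.

0.36241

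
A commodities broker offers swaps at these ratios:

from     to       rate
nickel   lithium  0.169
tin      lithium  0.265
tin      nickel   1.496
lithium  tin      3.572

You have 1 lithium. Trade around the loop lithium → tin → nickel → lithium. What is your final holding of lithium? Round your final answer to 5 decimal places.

0.90309

1 lithium × 3.572 = 3.572 tin
3.572 tin × 1.496 = 5.343712 nickel
5.343712 nickel × 0.169 = 0.903087328 lithium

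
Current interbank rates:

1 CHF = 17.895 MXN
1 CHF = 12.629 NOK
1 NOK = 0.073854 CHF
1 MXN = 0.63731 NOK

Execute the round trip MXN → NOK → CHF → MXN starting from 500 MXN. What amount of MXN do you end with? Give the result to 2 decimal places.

421.14

500 MXN × 0.63731 = 318.655 NOK
318.655 NOK × 0.073854 = 23.53394637 CHF
23.53394637 CHF × 17.895 = 421.13997029115 MXN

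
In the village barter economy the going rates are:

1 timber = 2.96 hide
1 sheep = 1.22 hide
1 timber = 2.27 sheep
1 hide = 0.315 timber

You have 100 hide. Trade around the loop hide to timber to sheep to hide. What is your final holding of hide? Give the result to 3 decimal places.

87.236

100 hide × 0.315 = 31.5 timber
31.5 timber × 2.27 = 71.505 sheep
71.505 sheep × 1.22 = 87.2361 hide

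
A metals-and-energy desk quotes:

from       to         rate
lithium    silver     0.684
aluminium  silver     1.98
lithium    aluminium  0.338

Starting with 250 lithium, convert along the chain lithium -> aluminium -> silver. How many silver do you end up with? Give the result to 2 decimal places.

167.31

250 lithium × 0.338 = 84.5 aluminium
84.5 aluminium × 1.98 = 167.31 silver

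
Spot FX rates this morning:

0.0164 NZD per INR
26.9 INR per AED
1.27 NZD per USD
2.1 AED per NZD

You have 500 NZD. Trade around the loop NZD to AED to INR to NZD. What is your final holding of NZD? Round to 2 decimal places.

463.22

500 NZD × 2.1 = 1050 AED
1050 AED × 26.9 = 28245 INR
28245 INR × 0.0164 = 463.218 NZD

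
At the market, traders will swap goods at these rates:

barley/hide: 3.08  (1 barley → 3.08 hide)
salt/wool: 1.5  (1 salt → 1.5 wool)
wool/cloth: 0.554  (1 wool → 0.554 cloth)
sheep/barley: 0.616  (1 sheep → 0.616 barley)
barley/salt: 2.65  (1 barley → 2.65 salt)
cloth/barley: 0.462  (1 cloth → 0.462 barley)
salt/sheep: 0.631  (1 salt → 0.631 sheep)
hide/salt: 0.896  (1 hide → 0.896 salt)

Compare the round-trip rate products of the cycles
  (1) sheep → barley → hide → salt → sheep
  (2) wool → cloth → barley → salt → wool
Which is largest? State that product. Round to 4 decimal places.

1.0727

(1) 0.616 × 3.08 × 0.896 × 0.631 = 1.07268
(2) 0.554 × 0.462 × 2.65 × 1.5 = 1.01739
Highest is cycle (1) at 1.0727 (>1, arbitrage).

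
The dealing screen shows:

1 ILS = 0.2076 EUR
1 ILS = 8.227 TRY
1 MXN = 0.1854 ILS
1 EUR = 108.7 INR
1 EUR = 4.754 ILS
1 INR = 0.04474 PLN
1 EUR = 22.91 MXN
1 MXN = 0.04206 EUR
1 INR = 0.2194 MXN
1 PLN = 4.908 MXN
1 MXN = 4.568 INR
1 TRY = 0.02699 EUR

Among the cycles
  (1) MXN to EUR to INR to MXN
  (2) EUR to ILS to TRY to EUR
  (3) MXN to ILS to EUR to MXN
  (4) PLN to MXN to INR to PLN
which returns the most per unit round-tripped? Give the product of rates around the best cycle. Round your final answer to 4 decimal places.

1.0556

(1) 0.04206 × 108.7 × 0.2194 = 1.00308
(2) 4.754 × 8.227 × 0.02699 = 1.05561
(3) 0.1854 × 0.2076 × 22.91 = 0.88178
(4) 4.908 × 4.568 × 0.04474 = 1.00306
Highest is cycle (2) at 1.0556 (>1, arbitrage).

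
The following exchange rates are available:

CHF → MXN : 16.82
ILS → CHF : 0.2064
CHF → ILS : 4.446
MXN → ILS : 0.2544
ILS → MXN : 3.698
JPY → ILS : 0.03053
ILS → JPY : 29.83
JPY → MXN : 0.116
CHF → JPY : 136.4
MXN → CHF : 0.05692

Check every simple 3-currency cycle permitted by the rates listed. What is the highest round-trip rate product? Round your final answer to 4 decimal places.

0.9358

CHF→ILS→MXN→CHF: 4.446 × 3.698 × 0.05692 = 0.93584
CHF→JPY→MXN→CHF: 136.4 × 0.116 × 0.05692 = 0.90061
CHF→MXN→ILS→CHF: 16.82 × 0.2544 × 0.2064 = 0.88319
MXN→ILS→JPY→MXN: 0.2544 × 29.83 × 0.116 = 0.88030
CHF→JPY→ILS→CHF: 136.4 × 0.03053 × 0.2064 = 0.85951
Maximum is CHF→ILS→MXN→CHF at 0.9358; no arbitrage — every cycle loses value.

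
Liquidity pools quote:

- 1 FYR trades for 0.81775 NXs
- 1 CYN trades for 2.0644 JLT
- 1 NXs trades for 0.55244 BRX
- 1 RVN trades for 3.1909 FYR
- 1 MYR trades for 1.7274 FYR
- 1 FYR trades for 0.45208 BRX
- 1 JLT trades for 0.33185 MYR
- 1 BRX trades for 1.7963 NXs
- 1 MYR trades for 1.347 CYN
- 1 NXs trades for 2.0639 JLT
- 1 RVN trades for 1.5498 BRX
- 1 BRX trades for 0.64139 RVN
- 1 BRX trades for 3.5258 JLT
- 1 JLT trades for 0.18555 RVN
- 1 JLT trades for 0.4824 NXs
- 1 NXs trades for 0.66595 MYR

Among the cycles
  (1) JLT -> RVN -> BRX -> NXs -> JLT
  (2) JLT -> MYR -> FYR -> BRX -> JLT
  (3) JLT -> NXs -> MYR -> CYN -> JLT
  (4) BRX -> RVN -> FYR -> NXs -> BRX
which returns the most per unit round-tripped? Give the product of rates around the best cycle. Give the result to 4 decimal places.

(1) 0.18555 × 1.5498 × 1.7963 × 2.0639 = 1.06612
(2) 0.33185 × 1.7274 × 0.45208 × 3.5258 = 0.91371
(3) 0.4824 × 0.66595 × 1.347 × 2.0644 = 0.89333
(4) 0.64139 × 3.1909 × 0.81775 × 0.55244 = 0.92457
Highest is cycle (1) at 1.0661 (>1, arbitrage).

1.0661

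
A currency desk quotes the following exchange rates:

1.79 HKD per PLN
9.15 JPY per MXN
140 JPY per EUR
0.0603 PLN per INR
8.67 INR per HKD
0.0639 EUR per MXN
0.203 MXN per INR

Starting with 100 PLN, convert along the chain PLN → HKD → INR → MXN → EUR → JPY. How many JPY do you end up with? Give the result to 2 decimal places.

100 PLN × 1.79 = 179 HKD
179 HKD × 8.67 = 1551.93 INR
1551.93 INR × 0.203 = 315.04179 MXN
315.04179 MXN × 0.0639 = 20.131170381 EUR
20.131170381 EUR × 140 = 2818.36385334 JPY

2818.36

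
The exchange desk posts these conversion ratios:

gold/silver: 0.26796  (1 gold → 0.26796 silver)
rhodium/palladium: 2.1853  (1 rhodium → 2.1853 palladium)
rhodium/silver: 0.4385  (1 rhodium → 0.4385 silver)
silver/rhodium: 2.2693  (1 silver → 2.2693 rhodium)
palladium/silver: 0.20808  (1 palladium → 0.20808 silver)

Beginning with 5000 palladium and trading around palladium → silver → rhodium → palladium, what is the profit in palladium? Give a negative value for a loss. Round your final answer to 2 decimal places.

159.45

5000 palladium × 0.20808 = 1040.4 silver
1040.4 silver × 2.2693 = 2360.97972 rhodium
2360.97972 rhodium × 2.1853 = 5159.448982116 palladium
Net change: 5159.448982116 − 5000 = 159.448982116 palladium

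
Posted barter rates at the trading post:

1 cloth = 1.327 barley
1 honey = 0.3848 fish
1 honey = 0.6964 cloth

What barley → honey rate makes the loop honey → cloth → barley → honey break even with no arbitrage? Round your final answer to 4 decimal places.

Known legs of the cycle: 0.6964 × 1.327 = 0.9241228
For no arbitrage the full-cycle product must be 1, so the missing rate is 1 / 0.9241228 ≈ 1.082107.

1.0821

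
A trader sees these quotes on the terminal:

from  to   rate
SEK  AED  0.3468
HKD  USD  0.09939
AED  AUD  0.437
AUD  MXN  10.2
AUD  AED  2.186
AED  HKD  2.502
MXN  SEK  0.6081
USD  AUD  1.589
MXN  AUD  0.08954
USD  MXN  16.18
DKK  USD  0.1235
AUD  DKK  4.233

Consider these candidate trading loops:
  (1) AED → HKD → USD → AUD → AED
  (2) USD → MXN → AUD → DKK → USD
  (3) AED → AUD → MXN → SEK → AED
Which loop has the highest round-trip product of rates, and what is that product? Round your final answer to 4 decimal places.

0.9400

(1) 2.502 × 0.09939 × 1.589 × 2.186 = 0.86378
(2) 16.18 × 0.08954 × 4.233 × 0.1235 = 0.75737
(3) 0.437 × 10.2 × 0.6081 × 0.3468 = 0.94002
Highest is cycle (3) at 0.9400 (≤1, no arbitrage).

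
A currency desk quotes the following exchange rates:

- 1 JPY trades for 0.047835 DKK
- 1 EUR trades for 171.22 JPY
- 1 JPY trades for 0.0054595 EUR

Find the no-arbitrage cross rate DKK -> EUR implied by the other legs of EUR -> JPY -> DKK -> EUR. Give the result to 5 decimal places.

Known legs of the cycle: 171.22 × 0.047835 = 8.1903087
For no arbitrage the full-cycle product must be 1, so the missing rate is 1 / 8.1903087 ≈ 0.1220955.

0.12210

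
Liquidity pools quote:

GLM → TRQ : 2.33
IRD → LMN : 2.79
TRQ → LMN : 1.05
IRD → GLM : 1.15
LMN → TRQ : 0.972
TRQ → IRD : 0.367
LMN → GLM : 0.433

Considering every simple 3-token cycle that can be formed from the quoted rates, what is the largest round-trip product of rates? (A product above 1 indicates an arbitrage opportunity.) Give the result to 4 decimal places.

1.0593

TRQ→LMN→GLM→TRQ: 1.05 × 0.433 × 2.33 = 1.05933
IRD→LMN→TRQ→IRD: 2.79 × 0.972 × 0.367 = 0.99526
IRD→GLM→TRQ→IRD: 1.15 × 2.33 × 0.367 = 0.98338
Maximum is TRQ→LMN→GLM→TRQ at 1.0593; arbitrage exists.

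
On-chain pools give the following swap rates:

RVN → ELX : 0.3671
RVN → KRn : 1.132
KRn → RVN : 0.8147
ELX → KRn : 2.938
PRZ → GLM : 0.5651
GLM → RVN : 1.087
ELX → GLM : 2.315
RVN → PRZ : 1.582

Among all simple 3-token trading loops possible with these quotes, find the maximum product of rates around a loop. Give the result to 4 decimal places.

0.9718

RVN→PRZ→GLM→RVN: 1.582 × 0.5651 × 1.087 = 0.97177
RVN→ELX→GLM→RVN: 0.3671 × 2.315 × 1.087 = 0.92377
RVN→ELX→KRn→RVN: 0.3671 × 2.938 × 0.8147 = 0.87869
Maximum is RVN→PRZ→GLM→RVN at 0.9718; no arbitrage — every cycle loses value.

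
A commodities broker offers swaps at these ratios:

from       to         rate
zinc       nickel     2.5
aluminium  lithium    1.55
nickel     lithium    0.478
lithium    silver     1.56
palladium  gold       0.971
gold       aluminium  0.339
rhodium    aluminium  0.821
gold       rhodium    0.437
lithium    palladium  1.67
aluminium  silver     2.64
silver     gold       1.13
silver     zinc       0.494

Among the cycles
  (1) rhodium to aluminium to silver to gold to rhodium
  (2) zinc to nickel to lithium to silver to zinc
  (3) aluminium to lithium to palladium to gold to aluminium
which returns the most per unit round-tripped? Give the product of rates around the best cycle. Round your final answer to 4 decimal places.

(1) 0.821 × 2.64 × 1.13 × 0.437 = 1.07030
(2) 2.5 × 0.478 × 1.56 × 0.494 = 0.92091
(3) 1.55 × 1.67 × 0.971 × 0.339 = 0.85205
Highest is cycle (1) at 1.0703 (>1, arbitrage).

1.0703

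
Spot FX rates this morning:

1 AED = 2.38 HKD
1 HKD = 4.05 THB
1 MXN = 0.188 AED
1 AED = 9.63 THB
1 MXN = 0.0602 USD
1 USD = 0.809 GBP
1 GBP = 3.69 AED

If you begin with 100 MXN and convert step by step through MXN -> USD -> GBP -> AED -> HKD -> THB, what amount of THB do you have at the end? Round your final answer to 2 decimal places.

173.22

100 MXN × 0.0602 = 6.02 USD
6.02 USD × 0.809 = 4.87018 GBP
4.87018 GBP × 3.69 = 17.9709642 AED
17.9709642 AED × 2.38 = 42.770894796 HKD
42.770894796 HKD × 4.05 = 173.2221239238 THB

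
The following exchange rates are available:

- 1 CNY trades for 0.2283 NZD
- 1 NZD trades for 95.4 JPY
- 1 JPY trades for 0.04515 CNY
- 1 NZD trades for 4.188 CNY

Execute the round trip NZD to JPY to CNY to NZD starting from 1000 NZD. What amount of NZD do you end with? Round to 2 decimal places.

1000 NZD × 95.4 = 95400 JPY
95400 JPY × 0.04515 = 4307.31 CNY
4307.31 CNY × 0.2283 = 983.358873 NZD

983.36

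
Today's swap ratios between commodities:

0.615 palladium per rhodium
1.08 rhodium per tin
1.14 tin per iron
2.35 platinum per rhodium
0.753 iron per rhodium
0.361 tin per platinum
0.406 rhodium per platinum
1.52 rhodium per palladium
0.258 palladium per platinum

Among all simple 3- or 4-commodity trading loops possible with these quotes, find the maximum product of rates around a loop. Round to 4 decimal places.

0.9271

tin→rhodium→iron→tin: 1.08 × 0.753 × 1.14 = 0.92709
platinum→palladium→rhodium→platinum: 0.258 × 1.52 × 2.35 = 0.92158
tin→rhodium→platinum→tin: 1.08 × 2.35 × 0.361 = 0.91622
Maximum is tin→rhodium→iron→tin at 0.9271; no arbitrage — every cycle loses value.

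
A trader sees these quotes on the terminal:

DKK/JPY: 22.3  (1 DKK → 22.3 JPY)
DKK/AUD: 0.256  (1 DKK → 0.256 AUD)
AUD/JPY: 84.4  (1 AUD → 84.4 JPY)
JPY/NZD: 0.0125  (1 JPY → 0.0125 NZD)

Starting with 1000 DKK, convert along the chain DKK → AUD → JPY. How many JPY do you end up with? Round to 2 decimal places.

1000 DKK × 0.256 = 256 AUD
256 AUD × 84.4 = 21606.4 JPY

21606.40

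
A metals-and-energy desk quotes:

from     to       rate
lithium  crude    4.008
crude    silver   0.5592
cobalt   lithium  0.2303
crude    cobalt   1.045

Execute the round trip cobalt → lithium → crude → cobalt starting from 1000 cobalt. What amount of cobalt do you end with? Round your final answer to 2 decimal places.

1000 cobalt × 0.2303 = 230.3 lithium
230.3 lithium × 4.008 = 923.0424 crude
923.0424 crude × 1.045 = 964.579308 cobalt

964.58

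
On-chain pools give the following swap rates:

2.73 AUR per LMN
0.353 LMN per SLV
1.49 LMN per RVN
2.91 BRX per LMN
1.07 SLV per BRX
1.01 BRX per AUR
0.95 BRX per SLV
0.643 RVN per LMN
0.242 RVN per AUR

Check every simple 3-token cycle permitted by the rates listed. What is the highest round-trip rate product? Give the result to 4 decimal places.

BRX→SLV→LMN→BRX: 1.07 × 0.353 × 2.91 = 1.09914
RVN→LMN→AUR→RVN: 1.49 × 2.73 × 0.242 = 0.98438
Maximum is BRX→SLV→LMN→BRX at 1.0991; arbitrage exists.

1.0991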